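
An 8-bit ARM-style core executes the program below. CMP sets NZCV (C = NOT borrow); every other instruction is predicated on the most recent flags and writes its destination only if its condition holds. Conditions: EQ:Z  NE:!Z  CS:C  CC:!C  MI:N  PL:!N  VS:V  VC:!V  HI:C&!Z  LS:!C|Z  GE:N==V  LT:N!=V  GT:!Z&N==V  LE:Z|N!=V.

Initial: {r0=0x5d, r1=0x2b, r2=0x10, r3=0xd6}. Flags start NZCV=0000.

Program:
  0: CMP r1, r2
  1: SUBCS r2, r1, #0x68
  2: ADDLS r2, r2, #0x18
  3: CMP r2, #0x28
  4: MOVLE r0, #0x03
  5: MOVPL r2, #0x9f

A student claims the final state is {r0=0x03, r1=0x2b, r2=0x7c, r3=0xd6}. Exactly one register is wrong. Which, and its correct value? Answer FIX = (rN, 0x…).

0: ✓ CMP  NZCV=0010
1: ✓ SUBCS  r2←0xc3
2: · ADDLS
3: ✓ CMP  NZCV=1010
4: ✓ MOVLE  r0←0x03
5: · MOVPL

FIX = (r2, 0xc3)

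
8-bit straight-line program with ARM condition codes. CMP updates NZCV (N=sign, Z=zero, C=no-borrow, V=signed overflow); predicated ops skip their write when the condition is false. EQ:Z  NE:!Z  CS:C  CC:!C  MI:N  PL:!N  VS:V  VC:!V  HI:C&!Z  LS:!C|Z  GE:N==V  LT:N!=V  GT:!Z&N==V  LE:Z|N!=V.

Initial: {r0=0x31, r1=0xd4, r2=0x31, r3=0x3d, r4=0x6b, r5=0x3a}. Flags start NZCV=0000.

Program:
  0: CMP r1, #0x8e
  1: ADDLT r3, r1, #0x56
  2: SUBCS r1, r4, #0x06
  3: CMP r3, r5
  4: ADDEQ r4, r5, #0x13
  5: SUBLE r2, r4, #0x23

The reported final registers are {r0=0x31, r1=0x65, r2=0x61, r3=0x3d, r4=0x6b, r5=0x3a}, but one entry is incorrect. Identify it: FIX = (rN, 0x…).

FIX = (r2, 0x31)

0: ✓ CMP  NZCV=0010
1: · ADDLT
2: ✓ SUBCS  r1←0x65
3: ✓ CMP  NZCV=0010
4: · ADDEQ
5: · SUBLE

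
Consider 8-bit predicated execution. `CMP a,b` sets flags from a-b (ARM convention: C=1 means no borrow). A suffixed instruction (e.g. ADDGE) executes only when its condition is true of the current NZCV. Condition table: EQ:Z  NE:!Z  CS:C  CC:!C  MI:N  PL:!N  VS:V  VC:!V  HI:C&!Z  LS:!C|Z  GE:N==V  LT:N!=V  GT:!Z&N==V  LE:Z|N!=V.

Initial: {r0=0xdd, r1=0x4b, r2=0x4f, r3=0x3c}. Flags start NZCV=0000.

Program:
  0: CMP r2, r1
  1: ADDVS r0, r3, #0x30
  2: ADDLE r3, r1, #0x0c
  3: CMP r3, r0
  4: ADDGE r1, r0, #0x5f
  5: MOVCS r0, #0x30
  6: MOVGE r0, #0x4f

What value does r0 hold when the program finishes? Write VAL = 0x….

[0] flags=0010 → (cmp)
[1] flags=0010 VS?F → skip
[2] flags=0010 LE?F → skip
[3] flags=0000 → (cmp)
[4] flags=0000 GE?T → r1=0x3c
[5] flags=0000 CS?F → skip
[6] flags=0000 GE?T → r0=0x4f

VAL = 0x4f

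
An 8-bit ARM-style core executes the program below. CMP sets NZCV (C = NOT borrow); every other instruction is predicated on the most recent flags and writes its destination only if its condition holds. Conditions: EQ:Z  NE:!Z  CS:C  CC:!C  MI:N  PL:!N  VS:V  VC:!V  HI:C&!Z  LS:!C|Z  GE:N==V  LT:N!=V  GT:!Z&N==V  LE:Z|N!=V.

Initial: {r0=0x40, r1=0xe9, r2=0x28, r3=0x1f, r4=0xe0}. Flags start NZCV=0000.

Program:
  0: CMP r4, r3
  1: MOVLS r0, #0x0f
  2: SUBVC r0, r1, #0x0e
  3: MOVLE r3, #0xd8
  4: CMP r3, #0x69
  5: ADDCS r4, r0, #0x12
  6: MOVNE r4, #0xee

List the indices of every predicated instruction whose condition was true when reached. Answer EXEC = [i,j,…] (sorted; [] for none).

[0] flags=1010 → (cmp)
[1] flags=1010 LS?F → skip
[2] flags=1010 VC?T → r0=0xdb
[3] flags=1010 LE?T → r3=0xd8
[4] flags=0011 → (cmp)
[5] flags=0011 CS?T → r4=0xed
[6] flags=0011 NE?T → r4=0xee

EXEC = [2,3,5,6]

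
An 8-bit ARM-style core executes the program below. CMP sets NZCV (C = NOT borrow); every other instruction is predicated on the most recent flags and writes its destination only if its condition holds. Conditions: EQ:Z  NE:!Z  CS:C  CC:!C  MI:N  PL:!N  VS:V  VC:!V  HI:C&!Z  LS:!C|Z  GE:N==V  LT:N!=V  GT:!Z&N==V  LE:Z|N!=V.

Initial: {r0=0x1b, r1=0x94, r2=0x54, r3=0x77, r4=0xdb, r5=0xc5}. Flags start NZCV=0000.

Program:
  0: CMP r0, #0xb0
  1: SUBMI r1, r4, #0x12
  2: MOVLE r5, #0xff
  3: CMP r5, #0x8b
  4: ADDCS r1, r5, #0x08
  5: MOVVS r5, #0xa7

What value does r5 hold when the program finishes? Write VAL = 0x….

VAL = 0xc5

0: ✓ CMP  NZCV=0000
1: · SUBMI
2: · MOVLE
3: ✓ CMP  NZCV=0010
4: ✓ ADDCS  r1←0xcd
5: · MOVVS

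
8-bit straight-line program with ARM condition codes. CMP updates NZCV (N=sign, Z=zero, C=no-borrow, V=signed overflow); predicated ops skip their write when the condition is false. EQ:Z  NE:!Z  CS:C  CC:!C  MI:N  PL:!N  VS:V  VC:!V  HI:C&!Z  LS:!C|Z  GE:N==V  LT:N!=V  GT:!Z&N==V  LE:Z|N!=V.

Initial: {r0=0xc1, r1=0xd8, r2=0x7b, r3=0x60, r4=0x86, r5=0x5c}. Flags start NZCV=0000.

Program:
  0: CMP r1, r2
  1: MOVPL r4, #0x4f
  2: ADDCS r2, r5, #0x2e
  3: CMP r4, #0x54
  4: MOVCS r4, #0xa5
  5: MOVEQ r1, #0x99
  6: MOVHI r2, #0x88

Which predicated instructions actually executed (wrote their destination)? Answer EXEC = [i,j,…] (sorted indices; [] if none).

0: ✓ CMP  NZCV=0011
1: ✓ MOVPL  r4←0x4f
2: ✓ ADDCS  r2←0x8a
3: ✓ CMP  NZCV=1000
4: · MOVCS
5: · MOVEQ
6: · MOVHI

EXEC = [1,2]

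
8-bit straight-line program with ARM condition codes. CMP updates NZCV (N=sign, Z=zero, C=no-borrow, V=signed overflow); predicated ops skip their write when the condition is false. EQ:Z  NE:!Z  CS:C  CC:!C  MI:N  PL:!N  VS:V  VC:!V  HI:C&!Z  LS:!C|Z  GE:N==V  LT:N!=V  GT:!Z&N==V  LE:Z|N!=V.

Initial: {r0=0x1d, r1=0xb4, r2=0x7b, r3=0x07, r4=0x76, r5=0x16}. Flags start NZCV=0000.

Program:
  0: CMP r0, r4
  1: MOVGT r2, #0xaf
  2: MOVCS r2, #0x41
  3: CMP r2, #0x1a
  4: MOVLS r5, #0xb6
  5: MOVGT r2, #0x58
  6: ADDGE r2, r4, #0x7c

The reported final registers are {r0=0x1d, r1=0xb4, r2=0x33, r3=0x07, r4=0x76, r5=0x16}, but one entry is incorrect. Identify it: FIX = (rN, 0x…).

FIX = (r2, 0xf2)

0: ✓ CMP  NZCV=1000
1: · MOVGT
2: · MOVCS
3: ✓ CMP  NZCV=0010
4: · MOVLS
5: ✓ MOVGT  r2←0x58
6: ✓ ADDGE  r2←0xf2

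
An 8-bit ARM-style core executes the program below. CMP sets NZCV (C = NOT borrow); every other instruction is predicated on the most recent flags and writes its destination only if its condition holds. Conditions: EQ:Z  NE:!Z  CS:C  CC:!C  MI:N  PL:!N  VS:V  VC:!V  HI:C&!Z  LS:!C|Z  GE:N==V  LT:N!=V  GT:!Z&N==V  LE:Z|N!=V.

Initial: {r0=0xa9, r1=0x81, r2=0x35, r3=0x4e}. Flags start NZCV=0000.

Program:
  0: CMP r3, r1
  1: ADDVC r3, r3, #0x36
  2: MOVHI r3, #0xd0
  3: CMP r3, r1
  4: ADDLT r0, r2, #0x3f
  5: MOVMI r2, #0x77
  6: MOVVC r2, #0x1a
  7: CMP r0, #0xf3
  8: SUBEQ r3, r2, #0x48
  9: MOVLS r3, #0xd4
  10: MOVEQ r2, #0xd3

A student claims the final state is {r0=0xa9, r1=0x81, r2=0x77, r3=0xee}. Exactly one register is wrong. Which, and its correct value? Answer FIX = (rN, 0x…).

FIX = (r3, 0xd4)

[0] flags=1001 → (cmp)
[1] flags=1001 VC?F → skip
[2] flags=1001 HI?F → skip
[3] flags=1001 → (cmp)
[4] flags=1001 LT?F → skip
[5] flags=1001 MI?T → r2=0x77
[6] flags=1001 VC?F → skip
[7] flags=1000 → (cmp)
[8] flags=1000 EQ?F → skip
[9] flags=1000 LS?T → r3=0xd4
[10] flags=1000 EQ?F → skip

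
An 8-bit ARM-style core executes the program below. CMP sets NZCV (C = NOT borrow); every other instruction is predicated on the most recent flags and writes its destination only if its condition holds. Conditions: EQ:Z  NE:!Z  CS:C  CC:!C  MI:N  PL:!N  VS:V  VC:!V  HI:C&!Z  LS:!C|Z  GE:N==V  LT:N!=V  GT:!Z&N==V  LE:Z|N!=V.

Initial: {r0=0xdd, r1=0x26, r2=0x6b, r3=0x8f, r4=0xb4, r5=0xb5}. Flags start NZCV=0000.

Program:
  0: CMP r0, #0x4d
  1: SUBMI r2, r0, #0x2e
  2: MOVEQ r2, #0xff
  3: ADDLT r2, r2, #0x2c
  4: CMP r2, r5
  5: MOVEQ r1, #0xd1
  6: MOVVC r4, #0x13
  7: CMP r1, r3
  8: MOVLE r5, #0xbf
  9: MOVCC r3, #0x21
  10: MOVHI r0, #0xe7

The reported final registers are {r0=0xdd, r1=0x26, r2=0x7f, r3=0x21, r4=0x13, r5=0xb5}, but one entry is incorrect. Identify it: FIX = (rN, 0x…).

[0] flags=1010 → (cmp)
[1] flags=1010 MI?T → r2=0xaf
[2] flags=1010 EQ?F → skip
[3] flags=1010 LT?T → r2=0xdb
[4] flags=0010 → (cmp)
[5] flags=0010 EQ?F → skip
[6] flags=0010 VC?T → r4=0x13
[7] flags=1001 → (cmp)
[8] flags=1001 LE?F → skip
[9] flags=1001 CC?T → r3=0x21
[10] flags=1001 HI?F → skip

FIX = (r2, 0xdb)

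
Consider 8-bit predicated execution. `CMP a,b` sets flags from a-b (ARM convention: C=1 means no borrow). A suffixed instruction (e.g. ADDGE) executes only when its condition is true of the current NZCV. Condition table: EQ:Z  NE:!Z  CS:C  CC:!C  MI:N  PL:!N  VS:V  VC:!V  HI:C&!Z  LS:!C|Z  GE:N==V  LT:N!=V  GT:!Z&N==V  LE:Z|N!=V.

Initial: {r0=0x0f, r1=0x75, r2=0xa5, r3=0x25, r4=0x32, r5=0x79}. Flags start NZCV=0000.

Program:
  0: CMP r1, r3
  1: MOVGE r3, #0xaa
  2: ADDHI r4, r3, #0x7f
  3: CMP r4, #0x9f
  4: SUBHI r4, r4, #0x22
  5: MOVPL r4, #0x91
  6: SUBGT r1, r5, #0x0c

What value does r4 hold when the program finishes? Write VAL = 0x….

0: ✓ CMP  NZCV=0010
1: ✓ MOVGE  r3←0xaa
2: ✓ ADDHI  r4←0x29
3: ✓ CMP  NZCV=1001
4: · SUBHI
5: · MOVPL
6: ✓ SUBGT  r1←0x6d

VAL = 0x29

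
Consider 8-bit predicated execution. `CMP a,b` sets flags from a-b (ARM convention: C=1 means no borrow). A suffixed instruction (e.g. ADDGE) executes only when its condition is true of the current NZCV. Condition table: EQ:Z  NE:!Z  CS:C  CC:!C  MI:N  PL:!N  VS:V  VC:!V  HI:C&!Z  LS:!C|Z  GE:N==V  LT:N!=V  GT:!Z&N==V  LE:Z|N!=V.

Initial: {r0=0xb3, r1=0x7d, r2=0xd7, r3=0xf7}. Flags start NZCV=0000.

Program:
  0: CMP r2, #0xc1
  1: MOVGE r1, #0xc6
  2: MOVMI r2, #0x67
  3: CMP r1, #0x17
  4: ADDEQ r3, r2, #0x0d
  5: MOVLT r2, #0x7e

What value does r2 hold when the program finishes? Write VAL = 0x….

VAL = 0x7e

0: ✓ CMP  NZCV=0010
1: ✓ MOVGE  r1←0xc6
2: · MOVMI
3: ✓ CMP  NZCV=1010
4: · ADDEQ
5: ✓ MOVLT  r2←0x7e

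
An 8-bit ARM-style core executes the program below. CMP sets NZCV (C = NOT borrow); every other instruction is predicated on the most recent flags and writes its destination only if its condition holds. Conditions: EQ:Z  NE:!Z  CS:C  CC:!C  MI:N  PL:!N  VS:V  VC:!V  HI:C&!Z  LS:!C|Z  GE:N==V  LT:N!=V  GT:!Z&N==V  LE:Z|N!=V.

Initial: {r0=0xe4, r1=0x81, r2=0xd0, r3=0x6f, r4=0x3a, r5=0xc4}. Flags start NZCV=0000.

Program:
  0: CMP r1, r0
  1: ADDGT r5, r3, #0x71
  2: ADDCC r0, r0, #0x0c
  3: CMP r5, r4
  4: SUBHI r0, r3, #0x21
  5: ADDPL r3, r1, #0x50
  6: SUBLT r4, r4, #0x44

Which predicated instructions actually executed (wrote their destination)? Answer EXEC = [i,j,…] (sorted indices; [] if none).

EXEC = [2,4,6]

[0] flags=1000 → (cmp)
[1] flags=1000 GT?F → skip
[2] flags=1000 CC?T → r0=0xf0
[3] flags=1010 → (cmp)
[4] flags=1010 HI?T → r0=0x4e
[5] flags=1010 PL?F → skip
[6] flags=1010 LT?T → r4=0xf6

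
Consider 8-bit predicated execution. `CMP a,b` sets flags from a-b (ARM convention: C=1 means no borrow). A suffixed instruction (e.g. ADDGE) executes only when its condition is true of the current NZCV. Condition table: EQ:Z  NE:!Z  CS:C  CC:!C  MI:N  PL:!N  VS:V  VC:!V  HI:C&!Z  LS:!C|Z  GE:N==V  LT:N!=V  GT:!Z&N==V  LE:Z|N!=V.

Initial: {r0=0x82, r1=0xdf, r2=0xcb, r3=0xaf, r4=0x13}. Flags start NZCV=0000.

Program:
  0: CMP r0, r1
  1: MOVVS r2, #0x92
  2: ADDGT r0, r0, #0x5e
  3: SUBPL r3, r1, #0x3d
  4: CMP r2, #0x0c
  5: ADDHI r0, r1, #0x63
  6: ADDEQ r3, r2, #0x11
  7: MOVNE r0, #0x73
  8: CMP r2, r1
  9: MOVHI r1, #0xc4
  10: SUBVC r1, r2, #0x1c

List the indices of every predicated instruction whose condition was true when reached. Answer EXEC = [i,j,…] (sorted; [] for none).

EXEC = [5,7,10]

0: ✓ CMP  NZCV=1000
1: · MOVVS
2: · ADDGT
3: · SUBPL
4: ✓ CMP  NZCV=1010
5: ✓ ADDHI  r0←0x42
6: · ADDEQ
7: ✓ MOVNE  r0←0x73
8: ✓ CMP  NZCV=1000
9: · MOVHI
10: ✓ SUBVC  r1←0xaf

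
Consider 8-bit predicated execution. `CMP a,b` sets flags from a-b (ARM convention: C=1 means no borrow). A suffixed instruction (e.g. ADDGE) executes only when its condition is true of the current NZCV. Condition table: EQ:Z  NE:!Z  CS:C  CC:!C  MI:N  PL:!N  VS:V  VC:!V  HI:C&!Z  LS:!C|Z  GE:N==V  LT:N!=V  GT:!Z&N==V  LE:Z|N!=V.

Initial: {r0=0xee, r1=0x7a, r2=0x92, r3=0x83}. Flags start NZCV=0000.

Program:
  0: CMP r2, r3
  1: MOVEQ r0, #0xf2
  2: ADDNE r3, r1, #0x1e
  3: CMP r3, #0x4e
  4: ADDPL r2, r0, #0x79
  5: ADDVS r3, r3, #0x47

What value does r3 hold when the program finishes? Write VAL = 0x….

0: ✓ CMP  NZCV=0010
1: · MOVEQ
2: ✓ ADDNE  r3←0x98
3: ✓ CMP  NZCV=0011
4: ✓ ADDPL  r2←0x67
5: ✓ ADDVS  r3←0xdf

VAL = 0xdf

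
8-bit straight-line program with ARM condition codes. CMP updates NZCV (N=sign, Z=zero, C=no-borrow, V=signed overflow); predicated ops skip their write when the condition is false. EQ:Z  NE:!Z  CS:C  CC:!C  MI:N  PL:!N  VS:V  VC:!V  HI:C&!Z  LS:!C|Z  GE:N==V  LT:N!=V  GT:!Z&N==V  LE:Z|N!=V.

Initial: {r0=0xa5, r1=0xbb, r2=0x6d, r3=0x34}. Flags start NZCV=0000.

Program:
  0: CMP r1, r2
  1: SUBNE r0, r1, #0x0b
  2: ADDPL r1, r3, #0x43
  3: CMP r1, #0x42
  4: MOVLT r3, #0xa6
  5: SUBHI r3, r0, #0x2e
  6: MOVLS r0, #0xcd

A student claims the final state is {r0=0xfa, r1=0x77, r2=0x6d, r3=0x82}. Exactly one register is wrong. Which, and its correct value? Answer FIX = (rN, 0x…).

FIX = (r0, 0xb0)

0: ✓ CMP  NZCV=0011
1: ✓ SUBNE  r0←0xb0
2: ✓ ADDPL  r1←0x77
3: ✓ CMP  NZCV=0010
4: · MOVLT
5: ✓ SUBHI  r3←0x82
6: · MOVLS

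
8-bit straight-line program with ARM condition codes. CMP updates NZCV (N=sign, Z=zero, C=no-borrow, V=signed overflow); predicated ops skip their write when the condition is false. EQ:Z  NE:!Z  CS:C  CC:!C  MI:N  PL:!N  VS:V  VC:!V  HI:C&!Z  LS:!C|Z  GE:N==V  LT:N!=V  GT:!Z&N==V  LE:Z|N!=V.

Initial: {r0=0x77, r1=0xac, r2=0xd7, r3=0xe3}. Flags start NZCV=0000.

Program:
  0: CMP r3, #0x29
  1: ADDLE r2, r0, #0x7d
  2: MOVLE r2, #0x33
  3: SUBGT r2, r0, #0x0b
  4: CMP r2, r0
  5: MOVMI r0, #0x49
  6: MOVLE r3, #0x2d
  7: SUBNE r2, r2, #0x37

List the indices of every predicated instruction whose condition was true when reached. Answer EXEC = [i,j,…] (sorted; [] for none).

EXEC = [1,2,5,6,7]

[0] flags=1010 → (cmp)
[1] flags=1010 LE?T → r2=0xf4
[2] flags=1010 LE?T → r2=0x33
[3] flags=1010 GT?F → skip
[4] flags=1000 → (cmp)
[5] flags=1000 MI?T → r0=0x49
[6] flags=1000 LE?T → r3=0x2d
[7] flags=1000 NE?T → r2=0xfc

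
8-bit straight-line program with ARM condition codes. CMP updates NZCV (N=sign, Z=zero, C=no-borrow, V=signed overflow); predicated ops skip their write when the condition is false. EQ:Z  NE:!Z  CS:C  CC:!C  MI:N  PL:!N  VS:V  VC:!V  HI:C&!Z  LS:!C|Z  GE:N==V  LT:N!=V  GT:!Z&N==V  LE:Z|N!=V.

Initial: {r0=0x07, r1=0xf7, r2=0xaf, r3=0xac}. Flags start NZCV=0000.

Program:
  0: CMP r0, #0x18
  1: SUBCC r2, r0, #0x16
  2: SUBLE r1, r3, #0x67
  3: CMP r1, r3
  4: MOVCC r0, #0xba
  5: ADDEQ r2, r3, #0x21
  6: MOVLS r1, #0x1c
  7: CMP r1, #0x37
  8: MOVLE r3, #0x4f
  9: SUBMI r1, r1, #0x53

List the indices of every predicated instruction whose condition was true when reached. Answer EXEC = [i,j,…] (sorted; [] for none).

EXEC = [1,2,4,6,8,9]

[0] flags=1000 → (cmp)
[1] flags=1000 CC?T → r2=0xf1
[2] flags=1000 LE?T → r1=0x45
[3] flags=1001 → (cmp)
[4] flags=1001 CC?T → r0=0xba
[5] flags=1001 EQ?F → skip
[6] flags=1001 LS?T → r1=0x1c
[7] flags=1000 → (cmp)
[8] flags=1000 LE?T → r3=0x4f
[9] flags=1000 MI?T → r1=0xc9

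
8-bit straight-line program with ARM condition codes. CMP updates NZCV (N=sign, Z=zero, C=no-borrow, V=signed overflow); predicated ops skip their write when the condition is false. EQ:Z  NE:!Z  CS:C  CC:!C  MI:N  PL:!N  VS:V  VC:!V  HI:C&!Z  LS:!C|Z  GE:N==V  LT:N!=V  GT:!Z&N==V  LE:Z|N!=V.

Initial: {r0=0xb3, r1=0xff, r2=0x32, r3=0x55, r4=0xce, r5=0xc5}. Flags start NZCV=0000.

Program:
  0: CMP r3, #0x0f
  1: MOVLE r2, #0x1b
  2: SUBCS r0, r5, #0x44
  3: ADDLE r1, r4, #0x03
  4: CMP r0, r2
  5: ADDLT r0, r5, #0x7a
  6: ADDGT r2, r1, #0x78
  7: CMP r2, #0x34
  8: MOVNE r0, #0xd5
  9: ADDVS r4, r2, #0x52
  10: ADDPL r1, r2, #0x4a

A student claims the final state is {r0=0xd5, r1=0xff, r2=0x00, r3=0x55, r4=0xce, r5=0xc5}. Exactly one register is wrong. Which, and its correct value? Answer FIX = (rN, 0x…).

0: ✓ CMP  NZCV=0010
1: · MOVLE
2: ✓ SUBCS  r0←0x81
3: · ADDLE
4: ✓ CMP  NZCV=0011
5: ✓ ADDLT  r0←0x3f
6: · ADDGT
7: ✓ CMP  NZCV=1000
8: ✓ MOVNE  r0←0xd5
9: · ADDVS
10: · ADDPL

FIX = (r2, 0x32)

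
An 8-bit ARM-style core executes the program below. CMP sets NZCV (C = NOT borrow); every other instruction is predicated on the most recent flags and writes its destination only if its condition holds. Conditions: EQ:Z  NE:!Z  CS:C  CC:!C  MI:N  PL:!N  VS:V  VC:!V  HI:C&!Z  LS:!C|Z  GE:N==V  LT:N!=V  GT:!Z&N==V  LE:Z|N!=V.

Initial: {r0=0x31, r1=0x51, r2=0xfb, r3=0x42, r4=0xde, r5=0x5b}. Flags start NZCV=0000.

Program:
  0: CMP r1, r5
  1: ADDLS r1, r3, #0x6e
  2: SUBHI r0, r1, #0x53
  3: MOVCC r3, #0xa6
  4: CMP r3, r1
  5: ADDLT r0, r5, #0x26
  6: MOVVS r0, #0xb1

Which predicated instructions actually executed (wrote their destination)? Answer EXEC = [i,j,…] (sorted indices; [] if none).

EXEC = [1,3,5]

0: ✓ CMP  NZCV=1000
1: ✓ ADDLS  r1←0xb0
2: · SUBHI
3: ✓ MOVCC  r3←0xa6
4: ✓ CMP  NZCV=1000
5: ✓ ADDLT  r0←0x81
6: · MOVVS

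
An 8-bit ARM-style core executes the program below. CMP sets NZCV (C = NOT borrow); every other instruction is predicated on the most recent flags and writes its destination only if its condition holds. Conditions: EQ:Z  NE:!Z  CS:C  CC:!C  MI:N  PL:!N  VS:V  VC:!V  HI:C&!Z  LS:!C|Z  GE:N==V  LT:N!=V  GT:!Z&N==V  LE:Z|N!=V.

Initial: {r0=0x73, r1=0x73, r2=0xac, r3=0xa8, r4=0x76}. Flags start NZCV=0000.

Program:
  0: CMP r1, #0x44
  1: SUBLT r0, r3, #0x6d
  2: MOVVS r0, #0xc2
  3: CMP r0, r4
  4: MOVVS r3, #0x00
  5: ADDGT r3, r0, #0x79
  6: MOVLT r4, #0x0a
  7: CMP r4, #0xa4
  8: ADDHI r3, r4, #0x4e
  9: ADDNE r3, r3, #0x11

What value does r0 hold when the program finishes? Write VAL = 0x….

VAL = 0x73

0: ✓ CMP  NZCV=0010
1: · SUBLT
2: · MOVVS
3: ✓ CMP  NZCV=1000
4: · MOVVS
5: · ADDGT
6: ✓ MOVLT  r4←0x0a
7: ✓ CMP  NZCV=0000
8: · ADDHI
9: ✓ ADDNE  r3←0xb9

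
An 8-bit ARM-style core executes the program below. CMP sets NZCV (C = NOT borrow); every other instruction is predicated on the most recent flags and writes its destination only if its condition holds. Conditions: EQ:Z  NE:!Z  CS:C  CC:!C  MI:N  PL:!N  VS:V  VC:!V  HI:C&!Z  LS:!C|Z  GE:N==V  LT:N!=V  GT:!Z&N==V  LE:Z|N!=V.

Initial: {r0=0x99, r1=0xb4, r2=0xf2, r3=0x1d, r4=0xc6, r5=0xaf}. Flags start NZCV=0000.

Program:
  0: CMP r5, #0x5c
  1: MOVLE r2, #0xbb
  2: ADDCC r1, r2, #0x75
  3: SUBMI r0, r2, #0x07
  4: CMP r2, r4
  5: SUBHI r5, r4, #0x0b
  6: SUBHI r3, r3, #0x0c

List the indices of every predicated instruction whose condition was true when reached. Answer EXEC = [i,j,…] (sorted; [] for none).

EXEC = [1]

[0] flags=0011 → (cmp)
[1] flags=0011 LE?T → r2=0xbb
[2] flags=0011 CC?F → skip
[3] flags=0011 MI?F → skip
[4] flags=1000 → (cmp)
[5] flags=1000 HI?F → skip
[6] flags=1000 HI?F → skip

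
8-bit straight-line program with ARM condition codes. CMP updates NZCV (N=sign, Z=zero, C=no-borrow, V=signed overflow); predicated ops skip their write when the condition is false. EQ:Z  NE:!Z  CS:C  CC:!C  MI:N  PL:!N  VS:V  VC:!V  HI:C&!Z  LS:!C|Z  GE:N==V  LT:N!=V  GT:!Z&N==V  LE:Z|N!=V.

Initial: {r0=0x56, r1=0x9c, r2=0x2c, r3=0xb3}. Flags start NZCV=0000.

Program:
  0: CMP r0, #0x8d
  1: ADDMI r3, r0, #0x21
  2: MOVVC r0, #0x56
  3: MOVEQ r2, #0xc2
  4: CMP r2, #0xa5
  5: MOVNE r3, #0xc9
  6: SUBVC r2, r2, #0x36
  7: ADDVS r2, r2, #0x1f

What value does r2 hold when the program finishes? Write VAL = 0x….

VAL = 0x4b

[0] flags=1001 → (cmp)
[1] flags=1001 MI?T → r3=0x77
[2] flags=1001 VC?F → skip
[3] flags=1001 EQ?F → skip
[4] flags=1001 → (cmp)
[5] flags=1001 NE?T → r3=0xc9
[6] flags=1001 VC?F → skip
[7] flags=1001 VS?T → r2=0x4b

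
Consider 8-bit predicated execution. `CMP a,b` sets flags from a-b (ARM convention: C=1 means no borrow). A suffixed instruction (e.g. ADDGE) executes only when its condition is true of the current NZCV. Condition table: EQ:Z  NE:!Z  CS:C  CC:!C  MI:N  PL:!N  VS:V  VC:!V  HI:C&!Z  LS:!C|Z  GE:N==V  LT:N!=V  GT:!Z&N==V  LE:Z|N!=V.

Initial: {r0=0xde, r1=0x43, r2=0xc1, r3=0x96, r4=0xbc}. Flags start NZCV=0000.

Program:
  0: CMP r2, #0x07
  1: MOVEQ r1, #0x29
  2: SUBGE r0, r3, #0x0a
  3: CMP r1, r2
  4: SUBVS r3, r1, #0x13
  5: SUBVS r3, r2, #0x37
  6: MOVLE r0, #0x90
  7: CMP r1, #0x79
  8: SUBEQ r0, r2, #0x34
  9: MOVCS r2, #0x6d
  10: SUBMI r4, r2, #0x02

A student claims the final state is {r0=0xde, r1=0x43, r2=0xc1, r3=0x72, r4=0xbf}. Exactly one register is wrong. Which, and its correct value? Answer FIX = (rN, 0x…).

FIX = (r3, 0x8a)

[0] flags=1010 → (cmp)
[1] flags=1010 EQ?F → skip
[2] flags=1010 GE?F → skip
[3] flags=1001 → (cmp)
[4] flags=1001 VS?T → r3=0x30
[5] flags=1001 VS?T → r3=0x8a
[6] flags=1001 LE?F → skip
[7] flags=1000 → (cmp)
[8] flags=1000 EQ?F → skip
[9] flags=1000 CS?F → skip
[10] flags=1000 MI?T → r4=0xbf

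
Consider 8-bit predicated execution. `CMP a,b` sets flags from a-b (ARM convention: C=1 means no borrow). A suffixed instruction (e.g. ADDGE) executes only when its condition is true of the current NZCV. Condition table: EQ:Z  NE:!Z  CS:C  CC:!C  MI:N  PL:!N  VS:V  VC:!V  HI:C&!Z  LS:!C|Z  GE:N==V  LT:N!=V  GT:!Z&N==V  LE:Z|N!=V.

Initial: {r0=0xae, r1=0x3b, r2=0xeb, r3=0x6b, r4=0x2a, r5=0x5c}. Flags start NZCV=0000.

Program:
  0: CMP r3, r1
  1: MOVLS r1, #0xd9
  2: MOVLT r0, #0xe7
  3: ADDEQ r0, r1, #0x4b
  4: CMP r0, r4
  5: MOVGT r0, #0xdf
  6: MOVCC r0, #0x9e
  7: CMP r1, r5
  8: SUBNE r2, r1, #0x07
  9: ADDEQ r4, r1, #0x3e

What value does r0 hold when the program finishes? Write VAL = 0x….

VAL = 0xae

0: ✓ CMP  NZCV=0010
1: · MOVLS
2: · MOVLT
3: · ADDEQ
4: ✓ CMP  NZCV=1010
5: · MOVGT
6: · MOVCC
7: ✓ CMP  NZCV=1000
8: ✓ SUBNE  r2←0x34
9: · ADDEQ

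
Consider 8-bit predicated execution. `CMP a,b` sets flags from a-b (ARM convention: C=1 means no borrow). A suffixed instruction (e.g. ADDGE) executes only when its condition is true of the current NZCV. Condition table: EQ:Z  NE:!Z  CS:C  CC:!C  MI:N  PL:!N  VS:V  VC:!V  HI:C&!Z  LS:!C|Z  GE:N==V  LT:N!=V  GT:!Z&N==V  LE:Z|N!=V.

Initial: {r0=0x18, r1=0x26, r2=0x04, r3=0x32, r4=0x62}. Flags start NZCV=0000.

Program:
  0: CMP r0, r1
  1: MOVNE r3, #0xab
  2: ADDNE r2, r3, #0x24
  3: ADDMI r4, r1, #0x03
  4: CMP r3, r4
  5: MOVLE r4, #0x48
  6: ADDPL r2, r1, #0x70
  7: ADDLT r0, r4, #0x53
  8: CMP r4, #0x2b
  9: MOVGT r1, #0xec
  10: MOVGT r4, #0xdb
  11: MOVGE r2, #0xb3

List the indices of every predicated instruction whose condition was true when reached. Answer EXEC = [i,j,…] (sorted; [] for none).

EXEC = [1,2,3,5,7,9,10,11]

[0] flags=1000 → (cmp)
[1] flags=1000 NE?T → r3=0xab
[2] flags=1000 NE?T → r2=0xcf
[3] flags=1000 MI?T → r4=0x29
[4] flags=1010 → (cmp)
[5] flags=1010 LE?T → r4=0x48
[6] flags=1010 PL?F → skip
[7] flags=1010 LT?T → r0=0x9b
[8] flags=0010 → (cmp)
[9] flags=0010 GT?T → r1=0xec
[10] flags=0010 GT?T → r4=0xdb
[11] flags=0010 GE?T → r2=0xb3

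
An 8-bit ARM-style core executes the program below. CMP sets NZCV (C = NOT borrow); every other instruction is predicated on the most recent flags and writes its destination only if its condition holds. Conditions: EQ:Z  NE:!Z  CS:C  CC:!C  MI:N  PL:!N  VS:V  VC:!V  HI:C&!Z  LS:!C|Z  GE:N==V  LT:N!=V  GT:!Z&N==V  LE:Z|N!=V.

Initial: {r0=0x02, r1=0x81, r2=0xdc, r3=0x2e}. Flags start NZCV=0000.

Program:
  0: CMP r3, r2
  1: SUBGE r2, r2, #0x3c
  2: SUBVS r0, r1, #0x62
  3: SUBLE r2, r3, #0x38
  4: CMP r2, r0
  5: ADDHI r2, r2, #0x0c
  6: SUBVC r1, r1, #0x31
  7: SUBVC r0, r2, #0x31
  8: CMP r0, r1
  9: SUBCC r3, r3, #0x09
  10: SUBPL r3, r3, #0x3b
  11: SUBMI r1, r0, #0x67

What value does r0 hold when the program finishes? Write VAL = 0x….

[0] flags=0000 → (cmp)
[1] flags=0000 GE?T → r2=0xa0
[2] flags=0000 VS?F → skip
[3] flags=0000 LE?F → skip
[4] flags=1010 → (cmp)
[5] flags=1010 HI?T → r2=0xac
[6] flags=1010 VC?T → r1=0x50
[7] flags=1010 VC?T → r0=0x7b
[8] flags=0010 → (cmp)
[9] flags=0010 CC?F → skip
[10] flags=0010 PL?T → r3=0xf3
[11] flags=0010 MI?F → skip

VAL = 0x7b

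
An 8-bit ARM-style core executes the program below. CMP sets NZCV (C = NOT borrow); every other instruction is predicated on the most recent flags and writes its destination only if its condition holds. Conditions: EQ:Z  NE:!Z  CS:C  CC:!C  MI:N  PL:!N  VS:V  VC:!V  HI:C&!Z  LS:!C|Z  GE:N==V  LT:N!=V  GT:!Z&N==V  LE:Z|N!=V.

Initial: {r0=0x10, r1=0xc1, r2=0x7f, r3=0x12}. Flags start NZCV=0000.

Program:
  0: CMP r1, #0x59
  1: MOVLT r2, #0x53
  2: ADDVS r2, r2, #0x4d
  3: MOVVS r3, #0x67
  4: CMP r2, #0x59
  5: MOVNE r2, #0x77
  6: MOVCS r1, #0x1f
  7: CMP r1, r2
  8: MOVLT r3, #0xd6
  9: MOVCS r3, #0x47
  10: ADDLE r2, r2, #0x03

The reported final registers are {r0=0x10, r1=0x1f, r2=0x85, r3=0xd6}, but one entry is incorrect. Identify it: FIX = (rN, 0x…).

FIX = (r2, 0x7a)

0: ✓ CMP  NZCV=0011
1: ✓ MOVLT  r2←0x53
2: ✓ ADDVS  r2←0xa0
3: ✓ MOVVS  r3←0x67
4: ✓ CMP  NZCV=0011
5: ✓ MOVNE  r2←0x77
6: ✓ MOVCS  r1←0x1f
7: ✓ CMP  NZCV=1000
8: ✓ MOVLT  r3←0xd6
9: · MOVCS
10: ✓ ADDLE  r2←0x7a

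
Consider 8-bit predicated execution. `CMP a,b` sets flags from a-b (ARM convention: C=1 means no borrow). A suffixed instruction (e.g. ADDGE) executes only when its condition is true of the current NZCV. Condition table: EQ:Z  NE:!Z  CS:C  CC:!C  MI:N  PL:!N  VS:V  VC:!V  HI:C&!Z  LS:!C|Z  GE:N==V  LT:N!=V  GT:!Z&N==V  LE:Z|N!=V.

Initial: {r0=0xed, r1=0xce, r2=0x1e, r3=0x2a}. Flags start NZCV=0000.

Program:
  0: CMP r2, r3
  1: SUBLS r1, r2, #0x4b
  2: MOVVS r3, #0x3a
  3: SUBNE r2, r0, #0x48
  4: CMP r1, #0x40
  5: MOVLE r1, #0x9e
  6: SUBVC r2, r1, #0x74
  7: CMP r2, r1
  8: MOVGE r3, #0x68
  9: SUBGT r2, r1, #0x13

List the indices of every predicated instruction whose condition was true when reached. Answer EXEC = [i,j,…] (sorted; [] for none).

0: ✓ CMP  NZCV=1000
1: ✓ SUBLS  r1←0xd3
2: · MOVVS
3: ✓ SUBNE  r2←0xa5
4: ✓ CMP  NZCV=1010
5: ✓ MOVLE  r1←0x9e
6: ✓ SUBVC  r2←0x2a
7: ✓ CMP  NZCV=1001
8: ✓ MOVGE  r3←0x68
9: ✓ SUBGT  r2←0x8b

EXEC = [1,3,5,6,8,9]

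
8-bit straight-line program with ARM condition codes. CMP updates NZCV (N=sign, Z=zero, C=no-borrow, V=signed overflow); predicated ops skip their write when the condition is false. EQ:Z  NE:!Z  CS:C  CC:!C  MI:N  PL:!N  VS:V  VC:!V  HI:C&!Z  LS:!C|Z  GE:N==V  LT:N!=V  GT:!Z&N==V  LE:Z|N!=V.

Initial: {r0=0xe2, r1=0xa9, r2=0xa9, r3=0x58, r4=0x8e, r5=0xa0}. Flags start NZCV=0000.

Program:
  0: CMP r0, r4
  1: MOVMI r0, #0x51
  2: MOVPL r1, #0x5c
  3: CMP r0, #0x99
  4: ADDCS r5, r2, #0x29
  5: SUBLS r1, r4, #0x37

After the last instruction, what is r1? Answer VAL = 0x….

0: ✓ CMP  NZCV=0010
1: · MOVMI
2: ✓ MOVPL  r1←0x5c
3: ✓ CMP  NZCV=0010
4: ✓ ADDCS  r5←0xd2
5: · SUBLS

VAL = 0x5c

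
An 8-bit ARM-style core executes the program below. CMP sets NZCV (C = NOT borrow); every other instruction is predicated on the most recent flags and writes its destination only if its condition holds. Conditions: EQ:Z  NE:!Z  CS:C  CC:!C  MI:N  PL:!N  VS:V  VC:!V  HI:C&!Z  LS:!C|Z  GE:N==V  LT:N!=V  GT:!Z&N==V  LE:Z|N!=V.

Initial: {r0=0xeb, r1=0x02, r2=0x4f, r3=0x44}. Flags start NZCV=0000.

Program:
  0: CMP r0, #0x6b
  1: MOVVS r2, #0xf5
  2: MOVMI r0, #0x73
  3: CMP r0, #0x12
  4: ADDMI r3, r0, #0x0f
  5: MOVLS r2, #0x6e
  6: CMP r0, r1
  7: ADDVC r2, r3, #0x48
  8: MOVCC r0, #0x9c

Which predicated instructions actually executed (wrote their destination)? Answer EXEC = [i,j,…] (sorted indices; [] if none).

EXEC = [2,7]

0: ✓ CMP  NZCV=1010
1: · MOVVS
2: ✓ MOVMI  r0←0x73
3: ✓ CMP  NZCV=0010
4: · ADDMI
5: · MOVLS
6: ✓ CMP  NZCV=0010
7: ✓ ADDVC  r2←0x8c
8: · MOVCC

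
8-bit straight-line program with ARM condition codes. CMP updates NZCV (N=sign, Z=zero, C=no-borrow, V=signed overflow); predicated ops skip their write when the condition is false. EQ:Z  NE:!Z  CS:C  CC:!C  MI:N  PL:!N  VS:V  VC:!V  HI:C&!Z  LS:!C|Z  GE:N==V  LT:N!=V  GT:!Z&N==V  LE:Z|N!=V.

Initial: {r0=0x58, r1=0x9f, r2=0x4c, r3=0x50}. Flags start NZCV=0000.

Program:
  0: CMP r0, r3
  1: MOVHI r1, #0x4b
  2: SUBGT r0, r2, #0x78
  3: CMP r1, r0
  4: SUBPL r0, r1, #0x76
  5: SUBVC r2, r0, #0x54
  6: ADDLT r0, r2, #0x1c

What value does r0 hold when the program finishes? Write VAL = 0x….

VAL = 0xd5

0: ✓ CMP  NZCV=0010
1: ✓ MOVHI  r1←0x4b
2: ✓ SUBGT  r0←0xd4
3: ✓ CMP  NZCV=0000
4: ✓ SUBPL  r0←0xd5
5: ✓ SUBVC  r2←0x81
6: · ADDLT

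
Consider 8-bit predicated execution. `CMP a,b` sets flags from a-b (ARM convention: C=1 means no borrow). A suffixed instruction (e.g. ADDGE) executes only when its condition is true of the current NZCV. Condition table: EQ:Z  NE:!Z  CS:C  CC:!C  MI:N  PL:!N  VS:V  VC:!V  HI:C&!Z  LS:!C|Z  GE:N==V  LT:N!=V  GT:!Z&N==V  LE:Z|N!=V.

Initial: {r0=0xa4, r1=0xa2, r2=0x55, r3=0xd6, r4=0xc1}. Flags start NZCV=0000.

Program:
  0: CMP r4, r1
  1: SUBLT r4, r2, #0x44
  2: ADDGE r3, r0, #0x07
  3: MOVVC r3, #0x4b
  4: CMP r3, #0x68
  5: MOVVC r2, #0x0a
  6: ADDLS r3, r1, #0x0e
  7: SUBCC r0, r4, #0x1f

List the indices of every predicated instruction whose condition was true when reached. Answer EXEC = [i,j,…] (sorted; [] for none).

EXEC = [2,3,5,6,7]

0: ✓ CMP  NZCV=0010
1: · SUBLT
2: ✓ ADDGE  r3←0xab
3: ✓ MOVVC  r3←0x4b
4: ✓ CMP  NZCV=1000
5: ✓ MOVVC  r2←0x0a
6: ✓ ADDLS  r3←0xb0
7: ✓ SUBCC  r0←0xa2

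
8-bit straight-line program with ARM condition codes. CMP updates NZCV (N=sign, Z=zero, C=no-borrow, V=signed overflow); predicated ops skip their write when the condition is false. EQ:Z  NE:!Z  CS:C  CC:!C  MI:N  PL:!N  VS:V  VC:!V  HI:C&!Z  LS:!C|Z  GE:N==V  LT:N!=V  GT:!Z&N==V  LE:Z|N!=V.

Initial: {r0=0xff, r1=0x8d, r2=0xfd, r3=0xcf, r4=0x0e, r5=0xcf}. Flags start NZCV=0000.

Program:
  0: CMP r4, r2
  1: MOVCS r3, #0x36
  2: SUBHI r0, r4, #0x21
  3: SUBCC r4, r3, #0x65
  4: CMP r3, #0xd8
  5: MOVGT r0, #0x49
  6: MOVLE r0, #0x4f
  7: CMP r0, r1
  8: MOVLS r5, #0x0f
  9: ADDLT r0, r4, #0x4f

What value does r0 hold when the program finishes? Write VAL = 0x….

VAL = 0x4f

[0] flags=0000 → (cmp)
[1] flags=0000 CS?F → skip
[2] flags=0000 HI?F → skip
[3] flags=0000 CC?T → r4=0x6a
[4] flags=1000 → (cmp)
[5] flags=1000 GT?F → skip
[6] flags=1000 LE?T → r0=0x4f
[7] flags=1001 → (cmp)
[8] flags=1001 LS?T → r5=0x0f
[9] flags=1001 LT?F → skip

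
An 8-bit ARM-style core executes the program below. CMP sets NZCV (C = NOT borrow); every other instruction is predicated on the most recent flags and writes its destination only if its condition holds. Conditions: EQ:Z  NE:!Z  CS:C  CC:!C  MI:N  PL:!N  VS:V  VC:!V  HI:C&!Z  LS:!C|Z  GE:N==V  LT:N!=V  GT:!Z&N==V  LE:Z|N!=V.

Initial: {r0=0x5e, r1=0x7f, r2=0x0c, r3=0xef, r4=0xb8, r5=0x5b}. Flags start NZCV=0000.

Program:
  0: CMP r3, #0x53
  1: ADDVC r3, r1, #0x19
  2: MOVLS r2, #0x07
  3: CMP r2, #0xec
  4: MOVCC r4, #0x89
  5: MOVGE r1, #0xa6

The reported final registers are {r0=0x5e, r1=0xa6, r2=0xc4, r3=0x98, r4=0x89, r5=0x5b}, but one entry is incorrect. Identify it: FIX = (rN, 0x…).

FIX = (r2, 0x0c)

0: ✓ CMP  NZCV=1010
1: ✓ ADDVC  r3←0x98
2: · MOVLS
3: ✓ CMP  NZCV=0000
4: ✓ MOVCC  r4←0x89
5: ✓ MOVGE  r1←0xa6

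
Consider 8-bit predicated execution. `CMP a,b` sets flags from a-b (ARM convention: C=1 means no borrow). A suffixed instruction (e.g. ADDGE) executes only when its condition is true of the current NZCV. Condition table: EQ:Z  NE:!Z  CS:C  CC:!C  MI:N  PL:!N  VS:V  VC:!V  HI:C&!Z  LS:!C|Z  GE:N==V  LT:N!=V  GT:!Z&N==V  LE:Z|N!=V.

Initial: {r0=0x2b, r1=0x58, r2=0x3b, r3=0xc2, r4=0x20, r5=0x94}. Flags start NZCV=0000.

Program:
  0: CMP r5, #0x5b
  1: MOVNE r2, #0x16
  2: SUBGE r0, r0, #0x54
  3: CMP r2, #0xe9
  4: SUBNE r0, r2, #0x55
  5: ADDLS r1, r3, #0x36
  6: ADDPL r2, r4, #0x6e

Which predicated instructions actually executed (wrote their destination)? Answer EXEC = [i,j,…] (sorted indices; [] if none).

[0] flags=0011 → (cmp)
[1] flags=0011 NE?T → r2=0x16
[2] flags=0011 GE?F → skip
[3] flags=0000 → (cmp)
[4] flags=0000 NE?T → r0=0xc1
[5] flags=0000 LS?T → r1=0xf8
[6] flags=0000 PL?T → r2=0x8e

EXEC = [1,4,5,6]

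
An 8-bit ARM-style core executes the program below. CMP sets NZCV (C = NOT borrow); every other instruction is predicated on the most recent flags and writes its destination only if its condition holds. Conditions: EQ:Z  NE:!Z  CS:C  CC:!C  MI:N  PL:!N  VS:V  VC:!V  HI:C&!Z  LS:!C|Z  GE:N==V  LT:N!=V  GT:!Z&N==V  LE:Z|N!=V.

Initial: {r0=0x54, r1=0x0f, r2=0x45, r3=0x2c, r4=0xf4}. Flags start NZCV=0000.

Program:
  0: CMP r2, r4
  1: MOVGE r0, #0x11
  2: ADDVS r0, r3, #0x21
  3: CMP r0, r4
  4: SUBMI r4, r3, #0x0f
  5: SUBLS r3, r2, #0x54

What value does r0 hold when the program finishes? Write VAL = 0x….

[0] flags=0000 → (cmp)
[1] flags=0000 GE?T → r0=0x11
[2] flags=0000 VS?F → skip
[3] flags=0000 → (cmp)
[4] flags=0000 MI?F → skip
[5] flags=0000 LS?T → r3=0xf1

VAL = 0x11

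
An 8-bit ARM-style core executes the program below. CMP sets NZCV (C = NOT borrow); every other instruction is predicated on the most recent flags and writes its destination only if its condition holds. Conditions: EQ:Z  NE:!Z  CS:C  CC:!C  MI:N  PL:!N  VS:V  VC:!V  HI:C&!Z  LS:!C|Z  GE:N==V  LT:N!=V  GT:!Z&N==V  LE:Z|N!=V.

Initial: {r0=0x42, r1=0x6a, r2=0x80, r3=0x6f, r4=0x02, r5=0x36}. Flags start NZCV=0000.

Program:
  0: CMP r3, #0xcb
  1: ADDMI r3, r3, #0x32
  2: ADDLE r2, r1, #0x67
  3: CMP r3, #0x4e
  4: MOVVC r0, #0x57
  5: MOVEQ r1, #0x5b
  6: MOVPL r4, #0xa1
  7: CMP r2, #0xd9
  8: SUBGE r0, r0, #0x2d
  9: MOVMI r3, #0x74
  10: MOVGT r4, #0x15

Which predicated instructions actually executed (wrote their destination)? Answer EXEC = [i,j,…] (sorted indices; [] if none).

0: ✓ CMP  NZCV=1001
1: ✓ ADDMI  r3←0xa1
2: · ADDLE
3: ✓ CMP  NZCV=0011
4: · MOVVC
5: · MOVEQ
6: ✓ MOVPL  r4←0xa1
7: ✓ CMP  NZCV=1000
8: · SUBGE
9: ✓ MOVMI  r3←0x74
10: · MOVGT

EXEC = [1,6,9]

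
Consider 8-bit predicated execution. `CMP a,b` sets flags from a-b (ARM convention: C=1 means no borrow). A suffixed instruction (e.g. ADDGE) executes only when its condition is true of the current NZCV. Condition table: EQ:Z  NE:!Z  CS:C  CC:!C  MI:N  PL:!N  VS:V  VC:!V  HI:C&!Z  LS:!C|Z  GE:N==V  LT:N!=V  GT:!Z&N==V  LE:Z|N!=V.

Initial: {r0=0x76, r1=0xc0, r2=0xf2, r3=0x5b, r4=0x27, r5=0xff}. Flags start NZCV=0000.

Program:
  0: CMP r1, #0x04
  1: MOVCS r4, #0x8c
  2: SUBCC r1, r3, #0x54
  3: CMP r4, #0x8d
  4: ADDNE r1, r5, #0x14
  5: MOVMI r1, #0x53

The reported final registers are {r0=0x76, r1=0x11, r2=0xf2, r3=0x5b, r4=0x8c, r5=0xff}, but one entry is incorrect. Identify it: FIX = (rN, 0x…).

0: ✓ CMP  NZCV=1010
1: ✓ MOVCS  r4←0x8c
2: · SUBCC
3: ✓ CMP  NZCV=1000
4: ✓ ADDNE  r1←0x13
5: ✓ MOVMI  r1←0x53

FIX = (r1, 0x53)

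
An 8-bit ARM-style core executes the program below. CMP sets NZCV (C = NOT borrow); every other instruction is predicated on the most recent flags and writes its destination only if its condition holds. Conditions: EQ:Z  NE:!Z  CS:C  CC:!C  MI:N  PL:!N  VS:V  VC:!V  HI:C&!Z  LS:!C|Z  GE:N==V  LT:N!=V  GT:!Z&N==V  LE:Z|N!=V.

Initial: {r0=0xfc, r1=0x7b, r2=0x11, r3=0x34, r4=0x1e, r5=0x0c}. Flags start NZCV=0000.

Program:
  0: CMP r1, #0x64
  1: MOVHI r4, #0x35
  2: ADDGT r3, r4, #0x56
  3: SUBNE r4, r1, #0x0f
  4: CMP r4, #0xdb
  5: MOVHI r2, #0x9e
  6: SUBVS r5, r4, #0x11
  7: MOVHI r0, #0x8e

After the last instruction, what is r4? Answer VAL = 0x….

0: ✓ CMP  NZCV=0010
1: ✓ MOVHI  r4←0x35
2: ✓ ADDGT  r3←0x8b
3: ✓ SUBNE  r4←0x6c
4: ✓ CMP  NZCV=1001
5: · MOVHI
6: ✓ SUBVS  r5←0x5b
7: · MOVHI

VAL = 0x6c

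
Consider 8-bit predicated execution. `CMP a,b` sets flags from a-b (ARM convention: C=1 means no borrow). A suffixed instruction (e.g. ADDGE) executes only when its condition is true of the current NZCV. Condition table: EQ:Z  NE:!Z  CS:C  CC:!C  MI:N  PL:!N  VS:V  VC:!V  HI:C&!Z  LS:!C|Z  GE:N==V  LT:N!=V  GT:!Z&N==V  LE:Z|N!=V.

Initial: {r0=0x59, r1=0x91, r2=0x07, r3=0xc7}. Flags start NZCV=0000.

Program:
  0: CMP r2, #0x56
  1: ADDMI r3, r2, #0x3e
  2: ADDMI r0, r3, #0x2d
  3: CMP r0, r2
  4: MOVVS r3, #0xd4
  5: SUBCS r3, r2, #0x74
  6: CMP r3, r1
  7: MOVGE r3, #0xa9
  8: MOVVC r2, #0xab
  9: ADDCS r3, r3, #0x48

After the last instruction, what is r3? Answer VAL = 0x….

0: ✓ CMP  NZCV=1000
1: ✓ ADDMI  r3←0x45
2: ✓ ADDMI  r0←0x72
3: ✓ CMP  NZCV=0010
4: · MOVVS
5: ✓ SUBCS  r3←0x93
6: ✓ CMP  NZCV=0010
7: ✓ MOVGE  r3←0xa9
8: ✓ MOVVC  r2←0xab
9: ✓ ADDCS  r3←0xf1

VAL = 0xf1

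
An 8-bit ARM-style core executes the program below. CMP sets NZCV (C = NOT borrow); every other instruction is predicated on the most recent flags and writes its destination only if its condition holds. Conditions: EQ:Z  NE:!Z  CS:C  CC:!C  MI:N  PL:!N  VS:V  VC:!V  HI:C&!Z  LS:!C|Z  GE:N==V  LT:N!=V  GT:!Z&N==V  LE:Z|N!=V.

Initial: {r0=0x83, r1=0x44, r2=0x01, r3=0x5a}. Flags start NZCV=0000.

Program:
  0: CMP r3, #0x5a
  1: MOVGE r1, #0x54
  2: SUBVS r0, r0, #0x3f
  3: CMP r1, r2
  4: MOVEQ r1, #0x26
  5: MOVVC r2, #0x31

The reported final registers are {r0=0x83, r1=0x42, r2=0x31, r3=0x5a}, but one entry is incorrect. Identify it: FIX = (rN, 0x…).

FIX = (r1, 0x54)

0: ✓ CMP  NZCV=0110
1: ✓ MOVGE  r1←0x54
2: · SUBVS
3: ✓ CMP  NZCV=0010
4: · MOVEQ
5: ✓ MOVVC  r2←0x31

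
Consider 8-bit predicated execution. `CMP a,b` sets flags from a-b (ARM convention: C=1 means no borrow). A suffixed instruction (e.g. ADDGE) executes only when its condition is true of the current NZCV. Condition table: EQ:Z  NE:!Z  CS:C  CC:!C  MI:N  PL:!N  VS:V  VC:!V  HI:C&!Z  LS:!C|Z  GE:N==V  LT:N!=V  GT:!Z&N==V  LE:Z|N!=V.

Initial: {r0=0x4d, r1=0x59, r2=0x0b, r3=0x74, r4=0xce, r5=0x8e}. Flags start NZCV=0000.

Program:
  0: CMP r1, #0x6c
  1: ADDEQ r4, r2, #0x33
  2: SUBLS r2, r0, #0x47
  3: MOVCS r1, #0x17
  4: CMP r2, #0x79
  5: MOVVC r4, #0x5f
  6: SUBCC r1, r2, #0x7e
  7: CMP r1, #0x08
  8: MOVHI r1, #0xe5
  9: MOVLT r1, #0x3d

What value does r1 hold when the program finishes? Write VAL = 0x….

VAL = 0x3d

[0] flags=1000 → (cmp)
[1] flags=1000 EQ?F → skip
[2] flags=1000 LS?T → r2=0x06
[3] flags=1000 CS?F → skip
[4] flags=1000 → (cmp)
[5] flags=1000 VC?T → r4=0x5f
[6] flags=1000 CC?T → r1=0x88
[7] flags=1010 → (cmp)
[8] flags=1010 HI?T → r1=0xe5
[9] flags=1010 LT?T → r1=0x3d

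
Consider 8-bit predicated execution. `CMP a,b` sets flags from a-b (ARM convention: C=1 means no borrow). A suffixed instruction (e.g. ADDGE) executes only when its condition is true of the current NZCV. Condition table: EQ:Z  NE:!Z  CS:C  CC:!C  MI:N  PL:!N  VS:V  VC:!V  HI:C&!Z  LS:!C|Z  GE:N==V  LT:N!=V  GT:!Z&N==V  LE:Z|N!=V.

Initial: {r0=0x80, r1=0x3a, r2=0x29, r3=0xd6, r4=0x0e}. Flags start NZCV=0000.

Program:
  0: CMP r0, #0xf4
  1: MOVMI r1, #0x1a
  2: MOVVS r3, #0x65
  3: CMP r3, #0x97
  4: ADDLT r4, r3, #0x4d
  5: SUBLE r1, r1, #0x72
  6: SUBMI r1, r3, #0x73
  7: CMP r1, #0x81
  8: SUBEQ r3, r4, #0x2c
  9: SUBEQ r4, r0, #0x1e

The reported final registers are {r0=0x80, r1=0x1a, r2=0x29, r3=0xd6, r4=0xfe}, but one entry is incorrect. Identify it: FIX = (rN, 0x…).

FIX = (r4, 0x0e)

0: ✓ CMP  NZCV=1000
1: ✓ MOVMI  r1←0x1a
2: · MOVVS
3: ✓ CMP  NZCV=0010
4: · ADDLT
5: · SUBLE
6: · SUBMI
7: ✓ CMP  NZCV=1001
8: · SUBEQ
9: · SUBEQ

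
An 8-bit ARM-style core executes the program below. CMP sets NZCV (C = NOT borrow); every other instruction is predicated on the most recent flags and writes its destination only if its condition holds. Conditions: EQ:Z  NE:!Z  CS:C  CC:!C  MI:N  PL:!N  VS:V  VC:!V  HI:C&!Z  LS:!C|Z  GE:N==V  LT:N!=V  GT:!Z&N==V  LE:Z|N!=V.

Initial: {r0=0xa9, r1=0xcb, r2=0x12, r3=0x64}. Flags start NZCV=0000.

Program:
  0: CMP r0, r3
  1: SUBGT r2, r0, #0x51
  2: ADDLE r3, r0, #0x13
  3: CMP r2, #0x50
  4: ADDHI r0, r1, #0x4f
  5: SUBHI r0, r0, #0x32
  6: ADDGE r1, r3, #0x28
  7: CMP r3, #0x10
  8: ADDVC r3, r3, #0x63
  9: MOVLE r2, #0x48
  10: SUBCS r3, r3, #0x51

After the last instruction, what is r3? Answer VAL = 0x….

VAL = 0xce

0: ✓ CMP  NZCV=0011
1: · SUBGT
2: ✓ ADDLE  r3←0xbc
3: ✓ CMP  NZCV=1000
4: · ADDHI
5: · SUBHI
6: · ADDGE
7: ✓ CMP  NZCV=1010
8: ✓ ADDVC  r3←0x1f
9: ✓ MOVLE  r2←0x48
10: ✓ SUBCS  r3←0xce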